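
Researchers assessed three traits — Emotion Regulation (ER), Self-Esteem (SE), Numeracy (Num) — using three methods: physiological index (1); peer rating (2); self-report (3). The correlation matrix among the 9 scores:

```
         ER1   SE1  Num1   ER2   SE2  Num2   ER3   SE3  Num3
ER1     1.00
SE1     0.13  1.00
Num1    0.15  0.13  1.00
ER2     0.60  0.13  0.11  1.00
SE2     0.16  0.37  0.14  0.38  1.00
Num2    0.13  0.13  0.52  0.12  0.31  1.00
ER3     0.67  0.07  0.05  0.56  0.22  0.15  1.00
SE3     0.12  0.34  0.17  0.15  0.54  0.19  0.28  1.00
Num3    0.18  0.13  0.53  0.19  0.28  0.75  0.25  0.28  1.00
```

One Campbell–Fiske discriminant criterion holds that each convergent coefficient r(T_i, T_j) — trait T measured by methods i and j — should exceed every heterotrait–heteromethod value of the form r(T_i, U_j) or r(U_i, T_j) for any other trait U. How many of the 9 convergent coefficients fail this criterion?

0

Convergent coefficients and their comparison sets:
ER (methods 1·2): 0.60 vs {0.16, 0.13, 0.13, 0.11} → pass.
ER (methods 1·3): 0.67 vs {0.12, 0.07, 0.18, 0.05} → pass.
ER (methods 2·3): 0.56 vs {0.15, 0.22, 0.19, 0.15} → pass.
SE (methods 1·2): 0.37 vs {0.13, 0.16, 0.13, 0.14} → pass.
SE (methods 1·3): 0.34 vs {0.07, 0.12, 0.13, 0.17} → pass.
SE (methods 2·3): 0.54 vs {0.22, 0.15, 0.28, 0.19} → pass.
Num (methods 1·2): 0.52 vs {0.11, 0.13, 0.14, 0.13} → pass.
Num (methods 1·3): 0.53 vs {0.05, 0.18, 0.17, 0.13} → pass.
Num (methods 2·3): 0.75 vs {0.15, 0.19, 0.19, 0.28} → pass.
0 of 9 fail.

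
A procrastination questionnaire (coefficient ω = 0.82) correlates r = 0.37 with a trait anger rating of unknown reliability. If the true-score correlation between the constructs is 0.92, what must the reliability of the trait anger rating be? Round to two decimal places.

0.20

r_true = r_obs / √(r_xx · r_yy) ⇒ 0.92 = 0.37 / √(0.82 · r_yy).
√(0.82 · r_yy) = 0.37 / 0.92 = 0.4022; 0.82 · r_yy = 0.1618; r_yy = 0.1618 / 0.82 ≈ 0.20.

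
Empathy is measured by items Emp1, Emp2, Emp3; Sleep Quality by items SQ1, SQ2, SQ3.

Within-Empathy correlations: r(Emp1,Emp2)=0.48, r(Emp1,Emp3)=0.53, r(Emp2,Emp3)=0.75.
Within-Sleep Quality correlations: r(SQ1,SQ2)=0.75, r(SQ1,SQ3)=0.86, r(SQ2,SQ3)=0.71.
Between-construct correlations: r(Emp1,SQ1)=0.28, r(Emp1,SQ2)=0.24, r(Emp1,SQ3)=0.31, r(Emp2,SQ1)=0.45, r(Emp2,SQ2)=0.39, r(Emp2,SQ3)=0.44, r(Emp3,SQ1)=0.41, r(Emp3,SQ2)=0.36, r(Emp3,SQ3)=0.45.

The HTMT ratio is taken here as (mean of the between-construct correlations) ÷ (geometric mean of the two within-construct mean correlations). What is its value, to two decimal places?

0.55

Mean heterotrait r = 3.33/9 = 0.3700.
Mean within-Emp = 1.76/3 = 0.5867; mean within-SQ = 2.32/3 = 0.7733.
Geometric mean = √(0.5867 × 0.7733) = 0.6736.
HTMT = 0.3700 / 0.6736 = 0.55.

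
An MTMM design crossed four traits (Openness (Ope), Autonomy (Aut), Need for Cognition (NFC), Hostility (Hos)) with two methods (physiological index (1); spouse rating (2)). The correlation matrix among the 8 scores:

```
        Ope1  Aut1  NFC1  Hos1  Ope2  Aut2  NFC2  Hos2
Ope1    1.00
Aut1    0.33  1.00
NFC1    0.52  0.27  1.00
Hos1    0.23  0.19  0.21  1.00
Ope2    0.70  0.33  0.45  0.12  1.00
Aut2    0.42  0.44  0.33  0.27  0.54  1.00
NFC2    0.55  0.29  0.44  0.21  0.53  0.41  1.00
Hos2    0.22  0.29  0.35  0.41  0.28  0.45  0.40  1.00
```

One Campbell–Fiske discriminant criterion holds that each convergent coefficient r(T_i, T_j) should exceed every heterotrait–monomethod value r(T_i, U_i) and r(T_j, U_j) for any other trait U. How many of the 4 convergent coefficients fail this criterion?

Convergent coefficients and their comparison sets:
Ope (methods 1·2): 0.70 vs {0.33, 0.54, 0.52, 0.53, 0.23, 0.28} → pass.
Aut (methods 1·2): 0.44 vs {0.33, 0.54, 0.27, 0.41, 0.19, 0.45} → fail.
NFC (methods 1·2): 0.44 vs {0.52, 0.53, 0.27, 0.41, 0.21, 0.40} → fail.
Hos (methods 1·2): 0.41 vs {0.23, 0.28, 0.19, 0.45, 0.21, 0.40} → fail.
3 of 4 fail.

3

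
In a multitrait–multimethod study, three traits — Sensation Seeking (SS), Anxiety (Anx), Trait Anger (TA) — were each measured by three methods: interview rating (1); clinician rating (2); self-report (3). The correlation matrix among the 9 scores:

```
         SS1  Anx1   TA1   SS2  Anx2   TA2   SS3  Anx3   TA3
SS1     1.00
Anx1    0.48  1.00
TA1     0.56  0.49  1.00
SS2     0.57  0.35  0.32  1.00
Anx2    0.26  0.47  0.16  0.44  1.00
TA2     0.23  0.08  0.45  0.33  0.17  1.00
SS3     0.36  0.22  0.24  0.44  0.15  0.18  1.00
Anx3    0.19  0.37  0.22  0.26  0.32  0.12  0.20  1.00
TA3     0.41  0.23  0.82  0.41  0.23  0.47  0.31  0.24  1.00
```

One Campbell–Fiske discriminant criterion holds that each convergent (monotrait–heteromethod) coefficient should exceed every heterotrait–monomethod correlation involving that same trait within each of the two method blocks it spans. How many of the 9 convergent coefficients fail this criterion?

6

Convergent coefficients and their comparison sets:
SS (methods 1·2): 0.57 vs {0.48, 0.44, 0.56, 0.33} → pass.
SS (methods 1·3): 0.36 vs {0.48, 0.20, 0.56, 0.31} → fail.
SS (methods 2·3): 0.44 vs {0.44, 0.20, 0.33, 0.31} → fail.
Anx (methods 1·2): 0.47 vs {0.48, 0.44, 0.49, 0.17} → fail.
Anx (methods 1·3): 0.37 vs {0.48, 0.20, 0.49, 0.24} → fail.
Anx (methods 2·3): 0.32 vs {0.44, 0.20, 0.17, 0.24} → fail.
TA (methods 1·2): 0.45 vs {0.56, 0.33, 0.49, 0.17} → fail.
TA (methods 1·3): 0.82 vs {0.56, 0.31, 0.49, 0.24} → pass.
TA (methods 2·3): 0.47 vs {0.33, 0.31, 0.17, 0.24} → pass.
6 of 9 fail.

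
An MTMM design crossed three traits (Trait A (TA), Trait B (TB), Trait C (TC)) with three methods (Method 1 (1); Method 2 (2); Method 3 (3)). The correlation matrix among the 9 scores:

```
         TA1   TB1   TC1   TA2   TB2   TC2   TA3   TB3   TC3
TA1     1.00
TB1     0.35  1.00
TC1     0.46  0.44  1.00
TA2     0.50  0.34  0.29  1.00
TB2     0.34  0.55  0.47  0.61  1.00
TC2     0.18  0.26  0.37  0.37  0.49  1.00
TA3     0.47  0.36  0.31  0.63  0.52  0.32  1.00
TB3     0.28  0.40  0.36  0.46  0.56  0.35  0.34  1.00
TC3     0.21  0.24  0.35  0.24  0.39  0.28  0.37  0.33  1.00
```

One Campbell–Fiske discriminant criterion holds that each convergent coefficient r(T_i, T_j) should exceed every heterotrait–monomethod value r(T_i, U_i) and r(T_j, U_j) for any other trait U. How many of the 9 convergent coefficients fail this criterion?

7

Convergent coefficients and their comparison sets:
TA (methods 1·2): 0.50 vs {0.35, 0.61, 0.46, 0.37} → fail.
TA (methods 1·3): 0.47 vs {0.35, 0.34, 0.46, 0.37} → pass.
TA (methods 2·3): 0.63 vs {0.61, 0.34, 0.37, 0.37} → pass.
TB (methods 1·2): 0.55 vs {0.35, 0.61, 0.44, 0.49} → fail.
TB (methods 1·3): 0.40 vs {0.35, 0.34, 0.44, 0.33} → fail.
TB (methods 2·3): 0.56 vs {0.61, 0.34, 0.49, 0.33} → fail.
TC (methods 1·2): 0.37 vs {0.46, 0.37, 0.44, 0.49} → fail.
TC (methods 1·3): 0.35 vs {0.46, 0.37, 0.44, 0.33} → fail.
TC (methods 2·3): 0.28 vs {0.37, 0.37, 0.49, 0.33} → fail.
7 of 9 fail.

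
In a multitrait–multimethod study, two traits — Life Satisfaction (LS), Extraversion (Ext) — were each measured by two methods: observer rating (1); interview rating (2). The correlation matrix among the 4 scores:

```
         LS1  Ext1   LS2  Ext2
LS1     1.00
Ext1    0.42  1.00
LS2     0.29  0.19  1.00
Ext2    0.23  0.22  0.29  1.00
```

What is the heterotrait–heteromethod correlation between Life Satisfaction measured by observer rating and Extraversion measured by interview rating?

Different traits and methods: r(LS1, Ext2) = 0.23.

0.23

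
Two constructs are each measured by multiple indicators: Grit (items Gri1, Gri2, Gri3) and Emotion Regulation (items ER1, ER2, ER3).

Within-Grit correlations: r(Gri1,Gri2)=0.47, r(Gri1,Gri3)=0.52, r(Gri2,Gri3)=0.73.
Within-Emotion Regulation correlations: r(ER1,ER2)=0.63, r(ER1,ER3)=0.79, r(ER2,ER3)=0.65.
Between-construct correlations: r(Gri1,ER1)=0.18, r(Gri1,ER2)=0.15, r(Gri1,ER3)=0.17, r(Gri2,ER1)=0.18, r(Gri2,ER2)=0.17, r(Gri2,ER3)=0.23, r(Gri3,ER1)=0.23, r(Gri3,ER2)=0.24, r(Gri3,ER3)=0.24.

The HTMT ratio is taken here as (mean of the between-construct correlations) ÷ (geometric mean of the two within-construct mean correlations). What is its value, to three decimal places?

0.316

Mean heterotrait r = 1.79/9 = 0.1989.
Mean within-Gri = 1.72/3 = 0.5733; mean within-ER = 2.07/3 = 0.6900.
Geometric mean = √(0.5733 × 0.6900) = 0.6289.
HTMT = 0.1989 / 0.6289 = 0.316.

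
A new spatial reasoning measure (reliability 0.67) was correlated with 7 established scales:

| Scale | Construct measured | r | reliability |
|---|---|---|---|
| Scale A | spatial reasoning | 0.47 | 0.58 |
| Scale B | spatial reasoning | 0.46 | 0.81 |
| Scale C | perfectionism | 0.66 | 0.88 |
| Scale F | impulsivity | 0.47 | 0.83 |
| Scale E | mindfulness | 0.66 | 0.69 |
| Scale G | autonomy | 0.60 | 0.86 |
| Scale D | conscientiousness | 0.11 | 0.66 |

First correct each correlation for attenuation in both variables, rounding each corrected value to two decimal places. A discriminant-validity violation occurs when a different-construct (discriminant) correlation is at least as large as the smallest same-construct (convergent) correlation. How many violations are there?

Disattenuated r (r / √(r_scale · r_new)):
  Scale A (conv): 0.47 / √(0.58·0.67) = 0.75
  Scale B (conv): 0.46 / √(0.81·0.67) = 0.62
  Scale C (disc): 0.66 / √(0.88·0.67) = 0.86
  Scale F (disc): 0.47 / √(0.83·0.67) = 0.63
  Scale E (disc): 0.66 / √(0.69·0.67) = 0.97
  Scale G (disc): 0.60 / √(0.86·0.67) = 0.79
  Scale D (disc): 0.11 / √(0.66·0.67) = 0.17
Smallest convergent = 0.62. Discriminant values: 0.86, 0.63, 0.97, 0.79, 0.17; count ≥ 0.62 → 4.

4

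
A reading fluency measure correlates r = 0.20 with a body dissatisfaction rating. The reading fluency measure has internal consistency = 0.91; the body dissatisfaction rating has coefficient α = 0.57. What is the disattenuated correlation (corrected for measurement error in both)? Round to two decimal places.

0.28

r_true = r_obs / √(r_xx · r_yy) = 0.20 / √(0.91 × 0.57) = 0.20 / √0.5187 = 0.20 / 0.7202 ≈ 0.28.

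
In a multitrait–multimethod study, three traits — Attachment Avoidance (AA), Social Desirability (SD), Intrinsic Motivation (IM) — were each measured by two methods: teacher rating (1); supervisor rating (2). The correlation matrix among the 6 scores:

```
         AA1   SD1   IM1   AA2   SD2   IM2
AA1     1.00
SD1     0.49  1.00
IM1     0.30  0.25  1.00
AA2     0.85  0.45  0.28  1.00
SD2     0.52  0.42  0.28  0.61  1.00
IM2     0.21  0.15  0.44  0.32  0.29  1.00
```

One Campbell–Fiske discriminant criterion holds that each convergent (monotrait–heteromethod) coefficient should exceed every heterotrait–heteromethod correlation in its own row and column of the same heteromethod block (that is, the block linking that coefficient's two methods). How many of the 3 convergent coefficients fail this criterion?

Convergent coefficients and their comparison sets:
AA (methods 1·2): 0.85 vs {0.52, 0.45, 0.21, 0.28} → pass.
SD (methods 1·2): 0.42 vs {0.45, 0.52, 0.15, 0.28} → fail.
IM (methods 1·2): 0.44 vs {0.28, 0.21, 0.28, 0.15} → pass.
1 of 3 fail.

1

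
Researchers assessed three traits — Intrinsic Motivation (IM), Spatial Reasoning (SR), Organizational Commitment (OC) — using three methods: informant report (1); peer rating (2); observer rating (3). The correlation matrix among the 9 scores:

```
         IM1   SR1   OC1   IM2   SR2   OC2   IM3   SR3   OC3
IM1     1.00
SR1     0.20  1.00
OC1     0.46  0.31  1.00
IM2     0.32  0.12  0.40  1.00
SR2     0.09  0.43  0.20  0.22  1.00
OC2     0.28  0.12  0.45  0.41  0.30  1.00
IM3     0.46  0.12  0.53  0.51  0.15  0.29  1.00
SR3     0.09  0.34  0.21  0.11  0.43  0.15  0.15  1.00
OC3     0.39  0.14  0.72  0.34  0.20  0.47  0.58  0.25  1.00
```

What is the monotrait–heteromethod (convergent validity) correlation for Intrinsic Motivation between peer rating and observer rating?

0.51

Same trait (IM), different methods: r(IM2, IM3) = 0.51.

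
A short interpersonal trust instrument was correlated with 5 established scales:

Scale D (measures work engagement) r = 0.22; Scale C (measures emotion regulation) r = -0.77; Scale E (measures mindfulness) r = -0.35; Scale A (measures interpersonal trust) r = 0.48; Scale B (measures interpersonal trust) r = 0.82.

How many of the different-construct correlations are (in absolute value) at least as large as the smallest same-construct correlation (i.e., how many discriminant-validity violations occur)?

Convergent (same construct = interpersonal trust): Scale A, Scale B.
Smallest convergent = 0.48. Discriminant |r|: 0.22, 0.77, 0.35; count ≥ 0.48 → 1.

1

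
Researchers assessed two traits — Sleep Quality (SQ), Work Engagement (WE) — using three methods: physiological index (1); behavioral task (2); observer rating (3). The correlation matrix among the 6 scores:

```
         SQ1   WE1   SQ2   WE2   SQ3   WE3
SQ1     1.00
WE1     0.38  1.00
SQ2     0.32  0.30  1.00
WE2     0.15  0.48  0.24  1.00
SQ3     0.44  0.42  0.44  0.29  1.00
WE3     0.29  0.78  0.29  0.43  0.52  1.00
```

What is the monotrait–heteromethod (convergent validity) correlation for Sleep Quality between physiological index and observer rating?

0.44

Same trait (SQ), different methods: r(SQ1, SQ3) = 0.44.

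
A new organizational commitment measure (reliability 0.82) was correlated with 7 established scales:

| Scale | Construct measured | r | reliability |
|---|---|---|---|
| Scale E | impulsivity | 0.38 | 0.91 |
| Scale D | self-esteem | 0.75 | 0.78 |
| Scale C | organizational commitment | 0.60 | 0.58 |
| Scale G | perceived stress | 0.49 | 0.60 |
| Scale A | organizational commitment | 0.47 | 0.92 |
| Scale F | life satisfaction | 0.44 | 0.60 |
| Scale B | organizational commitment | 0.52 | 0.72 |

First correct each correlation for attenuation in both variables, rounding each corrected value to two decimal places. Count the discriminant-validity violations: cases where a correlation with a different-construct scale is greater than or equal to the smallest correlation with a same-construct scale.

Disattenuated r (r / √(r_scale · r_new)):
  Scale E (disc): 0.38 / √(0.91·0.82) = 0.44
  Scale D (disc): 0.75 / √(0.78·0.82) = 0.94
  Scale C (conv): 0.60 / √(0.58·0.82) = 0.87
  Scale G (disc): 0.49 / √(0.60·0.82) = 0.70
  Scale A (conv): 0.47 / √(0.92·0.82) = 0.54
  Scale F (disc): 0.44 / √(0.60·0.82) = 0.63
  Scale B (conv): 0.52 / √(0.72·0.82) = 0.68
Smallest convergent = 0.54. Discriminant values: 0.44, 0.94, 0.70, 0.63; count ≥ 0.54 → 3.

3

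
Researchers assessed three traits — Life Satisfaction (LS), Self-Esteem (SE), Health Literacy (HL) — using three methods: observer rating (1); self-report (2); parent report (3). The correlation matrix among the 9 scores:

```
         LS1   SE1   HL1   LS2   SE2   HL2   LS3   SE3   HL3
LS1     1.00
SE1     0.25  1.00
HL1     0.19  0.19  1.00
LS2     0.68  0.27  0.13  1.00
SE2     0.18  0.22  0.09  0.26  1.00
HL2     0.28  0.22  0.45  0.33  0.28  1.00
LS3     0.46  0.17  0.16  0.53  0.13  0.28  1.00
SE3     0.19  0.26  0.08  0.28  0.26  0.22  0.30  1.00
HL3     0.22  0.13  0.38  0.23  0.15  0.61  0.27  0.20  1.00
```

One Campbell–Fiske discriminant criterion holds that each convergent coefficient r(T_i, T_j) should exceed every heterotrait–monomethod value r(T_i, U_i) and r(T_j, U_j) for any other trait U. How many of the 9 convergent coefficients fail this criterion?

Convergent coefficients and their comparison sets:
LS (methods 1·2): 0.68 vs {0.25, 0.26, 0.19, 0.33} → pass.
LS (methods 1·3): 0.46 vs {0.25, 0.30, 0.19, 0.27} → pass.
LS (methods 2·3): 0.53 vs {0.26, 0.30, 0.33, 0.27} → pass.
SE (methods 1·2): 0.22 vs {0.25, 0.26, 0.19, 0.28} → fail.
SE (methods 1·3): 0.26 vs {0.25, 0.30, 0.19, 0.20} → fail.
SE (methods 2·3): 0.26 vs {0.26, 0.30, 0.28, 0.20} → fail.
HL (methods 1·2): 0.45 vs {0.19, 0.33, 0.19, 0.28} → pass.
HL (methods 1·3): 0.38 vs {0.19, 0.27, 0.19, 0.20} → pass.
HL (methods 2·3): 0.61 vs {0.33, 0.27, 0.28, 0.20} → pass.
3 of 9 fail.

3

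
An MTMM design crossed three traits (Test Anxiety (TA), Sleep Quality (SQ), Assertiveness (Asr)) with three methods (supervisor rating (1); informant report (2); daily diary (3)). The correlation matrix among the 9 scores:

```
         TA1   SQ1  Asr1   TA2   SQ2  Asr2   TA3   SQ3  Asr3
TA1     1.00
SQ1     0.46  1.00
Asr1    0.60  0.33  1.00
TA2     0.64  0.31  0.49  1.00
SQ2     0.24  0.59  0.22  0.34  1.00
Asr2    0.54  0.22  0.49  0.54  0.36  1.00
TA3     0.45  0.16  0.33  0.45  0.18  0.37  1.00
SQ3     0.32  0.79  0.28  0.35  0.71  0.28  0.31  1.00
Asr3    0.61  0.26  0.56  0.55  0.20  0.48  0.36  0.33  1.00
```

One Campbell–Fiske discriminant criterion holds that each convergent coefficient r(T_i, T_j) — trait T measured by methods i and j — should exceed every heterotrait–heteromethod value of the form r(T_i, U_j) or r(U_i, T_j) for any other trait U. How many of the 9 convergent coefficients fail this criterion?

Convergent coefficients and their comparison sets:
TA (methods 1·2): 0.64 vs {0.24, 0.31, 0.54, 0.49} → pass.
TA (methods 1·3): 0.45 vs {0.32, 0.16, 0.61, 0.33} → fail.
TA (methods 2·3): 0.45 vs {0.35, 0.18, 0.55, 0.37} → fail.
SQ (methods 1·2): 0.59 vs {0.31, 0.24, 0.22, 0.22} → pass.
SQ (methods 1·3): 0.79 vs {0.16, 0.32, 0.26, 0.28} → pass.
SQ (methods 2·3): 0.71 vs {0.18, 0.35, 0.20, 0.28} → pass.
Asr (methods 1·2): 0.49 vs {0.49, 0.54, 0.22, 0.22} → fail.
Asr (methods 1·3): 0.56 vs {0.33, 0.61, 0.28, 0.26} → fail.
Asr (methods 2·3): 0.48 vs {0.37, 0.55, 0.28, 0.20} → fail.
5 of 9 fail.

5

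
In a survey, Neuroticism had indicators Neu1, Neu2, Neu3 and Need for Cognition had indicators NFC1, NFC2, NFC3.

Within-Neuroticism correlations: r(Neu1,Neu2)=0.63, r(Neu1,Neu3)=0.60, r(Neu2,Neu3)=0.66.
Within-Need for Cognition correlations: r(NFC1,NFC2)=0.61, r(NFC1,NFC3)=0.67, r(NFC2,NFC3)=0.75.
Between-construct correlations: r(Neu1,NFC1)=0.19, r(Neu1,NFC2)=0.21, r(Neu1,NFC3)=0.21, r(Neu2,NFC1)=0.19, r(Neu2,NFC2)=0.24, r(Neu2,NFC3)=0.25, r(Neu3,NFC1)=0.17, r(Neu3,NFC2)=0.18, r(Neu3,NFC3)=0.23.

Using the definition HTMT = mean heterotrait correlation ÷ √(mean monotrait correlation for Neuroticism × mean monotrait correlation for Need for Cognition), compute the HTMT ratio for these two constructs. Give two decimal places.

0.32

Mean between = 1.87/9 = 0.2078.
Mean within-Neu = 1.89/3 = 0.6300; mean within-NFC = 2.03/3 = 0.6767.
Geometric mean = √(0.6300 × 0.6767) = 0.6529.
HTMT = 0.2078 / 0.6529 = 0.32.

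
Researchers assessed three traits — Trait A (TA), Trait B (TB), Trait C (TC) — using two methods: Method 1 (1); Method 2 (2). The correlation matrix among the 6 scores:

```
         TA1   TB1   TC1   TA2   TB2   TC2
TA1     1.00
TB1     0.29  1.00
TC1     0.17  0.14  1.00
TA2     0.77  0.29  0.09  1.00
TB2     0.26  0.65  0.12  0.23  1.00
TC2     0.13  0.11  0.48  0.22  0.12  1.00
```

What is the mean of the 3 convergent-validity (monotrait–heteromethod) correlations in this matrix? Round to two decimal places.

0.63

Convergent values: 0.77, 0.65, 0.48; mean = 1.90/3 = 0.63.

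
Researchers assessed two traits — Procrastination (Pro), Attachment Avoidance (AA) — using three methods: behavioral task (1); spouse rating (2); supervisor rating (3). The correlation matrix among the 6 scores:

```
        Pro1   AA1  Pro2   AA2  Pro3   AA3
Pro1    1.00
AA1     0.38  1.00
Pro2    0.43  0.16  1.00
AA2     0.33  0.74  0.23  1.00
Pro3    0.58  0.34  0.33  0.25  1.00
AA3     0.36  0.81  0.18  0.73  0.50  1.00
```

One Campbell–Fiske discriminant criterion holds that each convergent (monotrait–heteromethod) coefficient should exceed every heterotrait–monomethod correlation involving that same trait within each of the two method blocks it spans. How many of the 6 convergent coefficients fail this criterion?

Convergent coefficients and their comparison sets:
Pro (methods 1·2): 0.43 vs {0.38, 0.23} → pass.
Pro (methods 1·3): 0.58 vs {0.38, 0.50} → pass.
Pro (methods 2·3): 0.33 vs {0.23, 0.50} → fail.
AA (methods 1·2): 0.74 vs {0.38, 0.23} → pass.
AA (methods 1·3): 0.81 vs {0.38, 0.50} → pass.
AA (methods 2·3): 0.73 vs {0.23, 0.50} → pass.
1 of 6 fail.

1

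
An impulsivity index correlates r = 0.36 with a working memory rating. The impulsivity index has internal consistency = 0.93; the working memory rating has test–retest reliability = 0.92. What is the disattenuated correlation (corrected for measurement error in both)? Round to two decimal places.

0.39

r_true = r_obs / √(r_xx · r_yy) = 0.36 / √(0.93 × 0.92) = 0.36 / √0.8556 = 0.36 / 0.9250 ≈ 0.39.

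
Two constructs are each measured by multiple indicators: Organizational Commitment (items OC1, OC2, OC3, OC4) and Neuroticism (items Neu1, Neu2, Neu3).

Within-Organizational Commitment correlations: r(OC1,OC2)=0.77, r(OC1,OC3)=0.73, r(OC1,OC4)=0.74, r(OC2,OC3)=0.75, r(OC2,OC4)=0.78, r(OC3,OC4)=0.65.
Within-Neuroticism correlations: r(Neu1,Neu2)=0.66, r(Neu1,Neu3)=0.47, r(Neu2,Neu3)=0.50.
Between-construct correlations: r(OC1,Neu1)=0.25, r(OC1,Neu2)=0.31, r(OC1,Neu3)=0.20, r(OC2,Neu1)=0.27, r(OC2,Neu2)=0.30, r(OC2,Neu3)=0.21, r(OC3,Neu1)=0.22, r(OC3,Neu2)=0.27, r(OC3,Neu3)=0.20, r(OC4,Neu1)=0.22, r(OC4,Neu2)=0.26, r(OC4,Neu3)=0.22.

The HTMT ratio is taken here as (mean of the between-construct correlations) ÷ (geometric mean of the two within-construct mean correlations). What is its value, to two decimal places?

Between-construct mean = 2.93/12 = 0.2442.
Mean within-OC = 4.42/6 = 0.7367; mean within-Neu = 1.63/3 = 0.5433.
Geometric mean = √(0.7367 × 0.5433) = 0.6327.
HTMT = 0.2442 / 0.6327 = 0.39.

0.39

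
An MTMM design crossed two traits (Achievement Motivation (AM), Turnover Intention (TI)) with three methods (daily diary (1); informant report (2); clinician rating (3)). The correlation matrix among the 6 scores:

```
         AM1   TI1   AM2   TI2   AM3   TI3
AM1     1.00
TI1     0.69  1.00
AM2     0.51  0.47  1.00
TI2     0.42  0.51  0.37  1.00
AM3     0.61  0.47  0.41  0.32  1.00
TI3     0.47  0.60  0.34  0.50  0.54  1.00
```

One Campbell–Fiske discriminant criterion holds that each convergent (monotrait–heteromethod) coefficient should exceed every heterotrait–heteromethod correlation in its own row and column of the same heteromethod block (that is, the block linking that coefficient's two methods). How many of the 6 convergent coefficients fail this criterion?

Checking each validity diagonal entry against its comparison values:
AM (methods 1·2): 0.51 vs {0.42, 0.47} → pass.
AM (methods 1·3): 0.61 vs {0.47, 0.47} → pass.
AM (methods 2·3): 0.41 vs {0.34, 0.32} → pass.
TI (methods 1·2): 0.51 vs {0.47, 0.42} → pass.
TI (methods 1·3): 0.60 vs {0.47, 0.47} → pass.
TI (methods 2·3): 0.50 vs {0.32, 0.34} → pass.
0 of 6 fail.

0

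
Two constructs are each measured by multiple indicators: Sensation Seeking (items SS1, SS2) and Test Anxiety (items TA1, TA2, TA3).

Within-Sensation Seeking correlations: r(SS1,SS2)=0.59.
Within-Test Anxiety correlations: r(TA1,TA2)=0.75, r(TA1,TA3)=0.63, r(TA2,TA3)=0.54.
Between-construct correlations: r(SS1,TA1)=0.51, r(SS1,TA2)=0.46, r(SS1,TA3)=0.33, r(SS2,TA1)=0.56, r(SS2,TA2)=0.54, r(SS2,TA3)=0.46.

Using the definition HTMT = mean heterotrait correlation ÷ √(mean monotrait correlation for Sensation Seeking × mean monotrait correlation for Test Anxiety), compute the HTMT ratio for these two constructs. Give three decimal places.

Mean heterotrait r = 2.86/6 = 0.4767.
Mean within-SS = 0.59/1 = 0.5900; mean within-TA = 1.92/3 = 0.6400.
Geometric mean = √(0.5900 × 0.6400) = 0.6145.
HTMT = 0.4767 / 0.6145 = 0.776.

0.776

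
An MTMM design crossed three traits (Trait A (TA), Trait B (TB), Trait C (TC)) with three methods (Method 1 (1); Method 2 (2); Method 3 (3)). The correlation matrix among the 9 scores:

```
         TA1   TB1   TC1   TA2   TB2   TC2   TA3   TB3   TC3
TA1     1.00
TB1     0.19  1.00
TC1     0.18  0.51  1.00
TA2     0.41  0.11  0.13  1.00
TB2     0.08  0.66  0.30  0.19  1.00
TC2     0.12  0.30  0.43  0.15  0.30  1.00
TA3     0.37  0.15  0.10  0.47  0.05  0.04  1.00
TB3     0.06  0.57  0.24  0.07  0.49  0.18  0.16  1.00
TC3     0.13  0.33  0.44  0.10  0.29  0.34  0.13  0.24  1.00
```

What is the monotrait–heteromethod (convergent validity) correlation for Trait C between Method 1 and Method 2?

0.43

Same trait (TC), different methods: r(TC1, TC2) = 0.43.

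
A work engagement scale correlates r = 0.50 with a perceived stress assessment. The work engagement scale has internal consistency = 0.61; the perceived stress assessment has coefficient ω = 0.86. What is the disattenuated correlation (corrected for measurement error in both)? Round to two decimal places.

0.69

r_true = r_obs / √(r_xx · r_yy) = 0.50 / √(0.61 × 0.86) = 0.50 / √0.5246 = 0.50 / 0.7243 ≈ 0.69.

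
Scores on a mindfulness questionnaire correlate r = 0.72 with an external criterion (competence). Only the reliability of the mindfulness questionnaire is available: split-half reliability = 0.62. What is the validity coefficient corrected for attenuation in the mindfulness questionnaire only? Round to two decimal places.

Single correction: r_c = r_obs / √r_xx = 0.72 / √0.62 = 0.72 / 0.7874 ≈ 0.91.

0.91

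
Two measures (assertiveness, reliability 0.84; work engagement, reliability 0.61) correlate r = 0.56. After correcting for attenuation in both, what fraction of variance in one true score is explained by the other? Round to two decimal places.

0.61

Disattenuated r = 0.56 / √(0.84 × 0.61) = 0.56 / 0.7158 = 0.7823.
Shared true-score variance = 0.7823² = 0.6120 ≈ 0.61.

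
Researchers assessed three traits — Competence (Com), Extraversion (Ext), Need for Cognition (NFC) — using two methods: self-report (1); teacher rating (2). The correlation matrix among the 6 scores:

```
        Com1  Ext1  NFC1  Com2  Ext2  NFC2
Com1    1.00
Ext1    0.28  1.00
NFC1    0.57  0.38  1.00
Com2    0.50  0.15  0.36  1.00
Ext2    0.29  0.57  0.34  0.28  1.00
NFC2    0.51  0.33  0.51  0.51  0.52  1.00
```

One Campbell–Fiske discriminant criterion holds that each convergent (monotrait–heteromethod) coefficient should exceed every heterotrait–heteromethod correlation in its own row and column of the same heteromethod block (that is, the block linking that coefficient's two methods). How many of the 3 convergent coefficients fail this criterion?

2

Checking each validity diagonal entry against its comparison values:
Com (methods 1·2): 0.50 vs {0.29, 0.15, 0.51, 0.36} → fail.
Ext (methods 1·2): 0.57 vs {0.15, 0.29, 0.33, 0.34} → pass.
NFC (methods 1·2): 0.51 vs {0.36, 0.51, 0.34, 0.33} → fail.
2 of 3 fail.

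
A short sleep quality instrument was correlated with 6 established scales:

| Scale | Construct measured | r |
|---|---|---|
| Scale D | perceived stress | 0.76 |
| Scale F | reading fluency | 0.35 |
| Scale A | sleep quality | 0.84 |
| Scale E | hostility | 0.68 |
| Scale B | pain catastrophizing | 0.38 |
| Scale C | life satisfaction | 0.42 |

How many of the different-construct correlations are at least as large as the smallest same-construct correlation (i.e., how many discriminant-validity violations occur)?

0

Convergent (same construct = sleep quality): Scale A.
Smallest convergent = 0.84. Discriminant values: 0.76, 0.35, 0.68, 0.38, 0.42; count ≥ 0.84 → 0.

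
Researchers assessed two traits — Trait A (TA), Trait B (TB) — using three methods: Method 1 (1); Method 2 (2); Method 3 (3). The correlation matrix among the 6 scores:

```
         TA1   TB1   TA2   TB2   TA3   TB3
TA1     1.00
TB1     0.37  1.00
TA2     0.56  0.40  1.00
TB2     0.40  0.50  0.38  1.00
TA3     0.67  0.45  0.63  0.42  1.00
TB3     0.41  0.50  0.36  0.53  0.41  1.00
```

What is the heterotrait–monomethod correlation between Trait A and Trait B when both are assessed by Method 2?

Different traits, same method: r(TA2, TB2) = 0.38.

0.38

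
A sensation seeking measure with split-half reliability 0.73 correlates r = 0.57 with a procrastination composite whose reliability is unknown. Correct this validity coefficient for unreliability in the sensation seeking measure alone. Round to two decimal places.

0.67

Single correction: r_c = r_obs / √r_xx = 0.57 / √0.73 = 0.57 / 0.8544 ≈ 0.67.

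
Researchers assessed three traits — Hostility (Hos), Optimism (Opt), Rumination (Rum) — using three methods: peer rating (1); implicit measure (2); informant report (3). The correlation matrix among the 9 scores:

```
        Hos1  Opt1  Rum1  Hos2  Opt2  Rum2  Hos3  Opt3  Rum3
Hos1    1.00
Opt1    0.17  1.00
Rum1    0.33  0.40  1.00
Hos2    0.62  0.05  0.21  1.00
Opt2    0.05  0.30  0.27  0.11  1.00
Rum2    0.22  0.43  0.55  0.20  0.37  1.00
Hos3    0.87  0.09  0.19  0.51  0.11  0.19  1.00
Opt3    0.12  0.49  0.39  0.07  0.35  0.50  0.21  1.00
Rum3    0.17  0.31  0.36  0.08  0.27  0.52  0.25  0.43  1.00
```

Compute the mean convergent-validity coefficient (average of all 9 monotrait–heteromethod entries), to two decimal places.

Convergent values: 0.62, 0.87, 0.51, 0.30, 0.49, 0.35, 0.55, 0.36, 0.52; mean = 4.57/9 = 0.51.

0.51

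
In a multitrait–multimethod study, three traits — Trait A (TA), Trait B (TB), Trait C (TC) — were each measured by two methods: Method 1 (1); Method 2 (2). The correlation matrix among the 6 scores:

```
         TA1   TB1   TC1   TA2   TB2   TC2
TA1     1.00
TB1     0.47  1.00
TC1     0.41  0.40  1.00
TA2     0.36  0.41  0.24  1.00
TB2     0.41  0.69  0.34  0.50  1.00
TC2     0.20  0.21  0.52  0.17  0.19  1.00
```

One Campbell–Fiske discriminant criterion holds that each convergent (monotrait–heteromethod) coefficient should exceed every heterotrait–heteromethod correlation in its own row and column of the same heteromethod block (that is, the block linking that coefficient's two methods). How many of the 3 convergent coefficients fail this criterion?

Each convergent coefficient versus the relevant comparison correlations:
TA (methods 1·2): 0.36 vs {0.41, 0.41, 0.20, 0.24} → fail.
TB (methods 1·2): 0.69 vs {0.41, 0.41, 0.21, 0.34} → pass.
TC (methods 1·2): 0.52 vs {0.24, 0.20, 0.34, 0.21} → pass.
1 of 3 fail.

1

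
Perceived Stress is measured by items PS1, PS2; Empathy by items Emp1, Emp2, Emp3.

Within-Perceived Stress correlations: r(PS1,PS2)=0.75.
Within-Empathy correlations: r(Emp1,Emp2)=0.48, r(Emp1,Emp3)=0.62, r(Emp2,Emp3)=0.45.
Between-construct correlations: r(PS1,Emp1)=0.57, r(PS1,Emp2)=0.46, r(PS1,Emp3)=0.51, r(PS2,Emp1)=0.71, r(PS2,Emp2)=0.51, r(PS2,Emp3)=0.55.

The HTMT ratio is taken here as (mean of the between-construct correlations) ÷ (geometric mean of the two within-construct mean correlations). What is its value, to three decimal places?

0.886

Mean heterotrait r = 3.31/6 = 0.5517.
Mean within-PS = 0.75/1 = 0.7500; mean within-Emp = 1.55/3 = 0.5167.
Geometric mean = √(0.7500 × 0.5167) = 0.6225.
HTMT = 0.5517 / 0.6225 = 0.886.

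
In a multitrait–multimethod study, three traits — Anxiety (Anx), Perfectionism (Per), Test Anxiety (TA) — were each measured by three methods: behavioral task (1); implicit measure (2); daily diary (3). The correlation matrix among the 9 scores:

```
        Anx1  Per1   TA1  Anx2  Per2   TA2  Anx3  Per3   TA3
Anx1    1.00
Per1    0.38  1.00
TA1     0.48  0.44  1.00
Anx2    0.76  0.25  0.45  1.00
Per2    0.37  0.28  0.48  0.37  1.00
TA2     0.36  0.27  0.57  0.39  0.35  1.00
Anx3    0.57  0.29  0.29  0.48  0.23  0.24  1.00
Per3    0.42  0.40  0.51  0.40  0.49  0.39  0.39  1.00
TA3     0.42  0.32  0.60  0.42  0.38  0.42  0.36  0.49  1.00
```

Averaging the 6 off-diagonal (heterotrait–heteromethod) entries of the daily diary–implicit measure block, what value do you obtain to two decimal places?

HTHM values (method 3 × method 2): 0.23, 0.24, 0.40, 0.39, 0.42, 0.38; mean = 2.06/6 = 0.34.

0.34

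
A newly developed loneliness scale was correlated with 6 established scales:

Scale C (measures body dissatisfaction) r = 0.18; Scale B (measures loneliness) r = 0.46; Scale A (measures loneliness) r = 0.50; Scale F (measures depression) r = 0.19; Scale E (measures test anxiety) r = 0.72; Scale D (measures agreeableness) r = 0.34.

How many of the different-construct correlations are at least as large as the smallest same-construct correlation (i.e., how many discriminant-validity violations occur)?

Convergent (same construct = loneliness): Scale B, Scale A.
Smallest convergent = 0.46. Discriminant values: 0.18, 0.19, 0.72, 0.34; count ≥ 0.46 → 1.

1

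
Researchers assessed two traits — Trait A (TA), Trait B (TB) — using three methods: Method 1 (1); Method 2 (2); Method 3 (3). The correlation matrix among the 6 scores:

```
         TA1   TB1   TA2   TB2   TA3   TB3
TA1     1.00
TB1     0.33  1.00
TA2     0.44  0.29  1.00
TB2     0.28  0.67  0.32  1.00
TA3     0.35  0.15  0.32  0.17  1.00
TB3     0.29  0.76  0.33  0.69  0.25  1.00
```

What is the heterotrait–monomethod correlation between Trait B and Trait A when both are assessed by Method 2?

Different traits, same method: r(TB2, TA2) = 0.32.

0.32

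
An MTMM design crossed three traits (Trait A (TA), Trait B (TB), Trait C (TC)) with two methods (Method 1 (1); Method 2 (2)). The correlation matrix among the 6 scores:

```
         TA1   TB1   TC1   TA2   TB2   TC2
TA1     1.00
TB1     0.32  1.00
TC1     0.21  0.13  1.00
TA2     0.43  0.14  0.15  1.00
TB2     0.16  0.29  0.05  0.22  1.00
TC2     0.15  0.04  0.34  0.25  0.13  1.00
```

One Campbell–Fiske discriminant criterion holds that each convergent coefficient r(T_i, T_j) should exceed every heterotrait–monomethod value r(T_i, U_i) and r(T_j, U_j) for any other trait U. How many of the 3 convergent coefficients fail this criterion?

1

Each convergent coefficient versus the relevant comparison correlations:
TA (methods 1·2): 0.43 vs {0.32, 0.22, 0.21, 0.25} → pass.
TB (methods 1·2): 0.29 vs {0.32, 0.22, 0.13, 0.13} → fail.
TC (methods 1·2): 0.34 vs {0.21, 0.25, 0.13, 0.13} → pass.
1 of 3 fail.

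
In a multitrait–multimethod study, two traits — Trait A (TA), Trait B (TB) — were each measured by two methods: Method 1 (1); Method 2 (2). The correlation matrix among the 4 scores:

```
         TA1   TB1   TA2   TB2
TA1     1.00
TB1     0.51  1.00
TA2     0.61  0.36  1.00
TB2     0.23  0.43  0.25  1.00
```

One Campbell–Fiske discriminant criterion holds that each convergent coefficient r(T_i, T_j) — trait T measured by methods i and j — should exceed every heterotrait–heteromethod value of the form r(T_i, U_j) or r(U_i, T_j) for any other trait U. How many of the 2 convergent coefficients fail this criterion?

Each convergent coefficient versus the relevant comparison correlations:
TA (methods 1·2): 0.61 vs {0.23, 0.36} → pass.
TB (methods 1·2): 0.43 vs {0.36, 0.23} → pass.
0 of 2 fail.

0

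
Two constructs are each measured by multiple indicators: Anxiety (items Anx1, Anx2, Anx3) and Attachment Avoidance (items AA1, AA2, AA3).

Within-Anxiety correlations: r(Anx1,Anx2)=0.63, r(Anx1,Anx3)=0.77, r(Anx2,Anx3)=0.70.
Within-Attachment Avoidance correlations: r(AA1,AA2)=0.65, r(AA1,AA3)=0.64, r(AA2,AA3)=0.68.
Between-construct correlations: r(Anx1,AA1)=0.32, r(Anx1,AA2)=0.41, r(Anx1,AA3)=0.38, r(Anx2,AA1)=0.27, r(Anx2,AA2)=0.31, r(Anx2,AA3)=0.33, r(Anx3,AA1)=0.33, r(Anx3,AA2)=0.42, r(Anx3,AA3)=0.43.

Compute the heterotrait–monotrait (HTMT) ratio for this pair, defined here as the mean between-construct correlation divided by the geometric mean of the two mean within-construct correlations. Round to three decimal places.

Between-construct mean = 3.20/9 = 0.3556.
Mean within-Anx = 2.10/3 = 0.7000; mean within-AA = 1.97/3 = 0.6567.
Geometric mean = √(0.7000 × 0.6567) = 0.6780.
HTMT = 0.3556 / 0.6780 = 0.524.

0.524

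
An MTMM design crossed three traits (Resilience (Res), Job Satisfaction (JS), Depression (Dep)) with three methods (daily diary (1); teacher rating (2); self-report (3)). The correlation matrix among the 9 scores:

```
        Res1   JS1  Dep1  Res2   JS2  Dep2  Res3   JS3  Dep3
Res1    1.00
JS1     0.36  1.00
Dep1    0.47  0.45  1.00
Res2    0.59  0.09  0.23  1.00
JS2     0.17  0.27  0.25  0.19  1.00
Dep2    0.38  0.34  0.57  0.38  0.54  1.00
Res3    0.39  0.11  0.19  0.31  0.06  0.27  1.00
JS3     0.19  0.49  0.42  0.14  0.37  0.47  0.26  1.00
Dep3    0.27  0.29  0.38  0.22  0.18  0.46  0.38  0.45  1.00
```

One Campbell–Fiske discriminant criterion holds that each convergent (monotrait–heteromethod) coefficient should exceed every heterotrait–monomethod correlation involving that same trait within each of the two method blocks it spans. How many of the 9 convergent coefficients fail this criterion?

6

Checking each validity diagonal entry against its comparison values:
Res (methods 1·2): 0.59 vs {0.36, 0.19, 0.47, 0.38} → pass.
Res (methods 1·3): 0.39 vs {0.36, 0.26, 0.47, 0.38} → fail.
Res (methods 2·3): 0.31 vs {0.19, 0.26, 0.38, 0.38} → fail.
JS (methods 1·2): 0.27 vs {0.36, 0.19, 0.45, 0.54} → fail.
JS (methods 1·3): 0.49 vs {0.36, 0.26, 0.45, 0.45} → pass.
JS (methods 2·3): 0.37 vs {0.19, 0.26, 0.54, 0.45} → fail.
Dep (methods 1·2): 0.57 vs {0.47, 0.38, 0.45, 0.54} → pass.
Dep (methods 1·3): 0.38 vs {0.47, 0.38, 0.45, 0.45} → fail.
Dep (methods 2·3): 0.46 vs {0.38, 0.38, 0.54, 0.45} → fail.
6 of 9 fail.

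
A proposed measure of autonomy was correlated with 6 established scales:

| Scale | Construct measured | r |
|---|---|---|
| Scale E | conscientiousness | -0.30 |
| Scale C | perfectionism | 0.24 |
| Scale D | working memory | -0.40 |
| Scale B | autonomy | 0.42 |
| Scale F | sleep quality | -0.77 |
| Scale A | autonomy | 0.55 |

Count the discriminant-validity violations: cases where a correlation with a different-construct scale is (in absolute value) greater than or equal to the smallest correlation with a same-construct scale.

Convergent (same construct = autonomy): Scale B, Scale A.
Smallest convergent = 0.42. Discriminant |r|: 0.30, 0.24, 0.40, 0.77; count ≥ 0.42 → 1.

1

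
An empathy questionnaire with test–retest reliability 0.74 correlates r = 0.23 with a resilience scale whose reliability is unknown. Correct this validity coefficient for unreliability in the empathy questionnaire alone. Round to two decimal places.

0.27

Single correction: r_c = r_obs / √r_xx = 0.23 / √0.74 = 0.23 / 0.8602 ≈ 0.27.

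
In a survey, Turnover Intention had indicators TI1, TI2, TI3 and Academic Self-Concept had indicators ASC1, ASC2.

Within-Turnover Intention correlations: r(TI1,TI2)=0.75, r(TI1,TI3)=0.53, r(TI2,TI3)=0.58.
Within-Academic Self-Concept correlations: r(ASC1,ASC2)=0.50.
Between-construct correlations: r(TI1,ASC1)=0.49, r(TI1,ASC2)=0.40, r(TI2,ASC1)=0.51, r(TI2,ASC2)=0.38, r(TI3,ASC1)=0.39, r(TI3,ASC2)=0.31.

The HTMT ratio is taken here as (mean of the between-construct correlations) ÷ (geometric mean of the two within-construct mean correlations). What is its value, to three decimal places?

0.742

Between-construct mean = 2.48/6 = 0.4133.
Mean within-TI = 1.86/3 = 0.6200; mean within-ASC = 0.50/1 = 0.5000.
Geometric mean = √(0.6200 × 0.5000) = 0.5568.
HTMT = 0.4133 / 0.5568 = 0.742.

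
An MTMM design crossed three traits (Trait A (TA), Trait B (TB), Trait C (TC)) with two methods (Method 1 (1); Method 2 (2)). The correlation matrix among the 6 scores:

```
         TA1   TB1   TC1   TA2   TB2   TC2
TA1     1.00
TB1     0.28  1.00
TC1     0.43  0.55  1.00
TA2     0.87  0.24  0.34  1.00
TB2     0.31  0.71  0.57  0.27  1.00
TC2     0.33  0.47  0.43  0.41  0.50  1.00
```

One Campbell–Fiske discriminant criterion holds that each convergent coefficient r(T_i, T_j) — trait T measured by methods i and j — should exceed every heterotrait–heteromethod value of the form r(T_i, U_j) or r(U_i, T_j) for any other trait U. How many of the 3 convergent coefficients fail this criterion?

Checking each validity diagonal entry against its comparison values:
TA (methods 1·2): 0.87 vs {0.31, 0.24, 0.33, 0.34} → pass.
TB (methods 1·2): 0.71 vs {0.24, 0.31, 0.47, 0.57} → pass.
TC (methods 1·2): 0.43 vs {0.34, 0.33, 0.57, 0.47} → fail.
1 of 3 fail.

1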